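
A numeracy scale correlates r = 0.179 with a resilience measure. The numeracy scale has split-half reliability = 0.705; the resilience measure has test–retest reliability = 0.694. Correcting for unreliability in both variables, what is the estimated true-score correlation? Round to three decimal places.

r_true = r_obs / √(r_xx · r_yy) = 0.179 / √(0.705 × 0.694) = 0.179 / √0.489270 = 0.179 / 0.6995 ≈ 0.256.

0.256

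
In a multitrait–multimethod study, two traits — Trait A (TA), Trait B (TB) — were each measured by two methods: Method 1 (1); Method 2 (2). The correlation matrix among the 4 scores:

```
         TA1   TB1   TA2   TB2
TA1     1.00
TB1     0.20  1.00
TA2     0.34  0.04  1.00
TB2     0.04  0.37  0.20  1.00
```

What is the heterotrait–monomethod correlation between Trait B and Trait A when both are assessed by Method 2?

Different traits, same method: r(TB2, TA2) = 0.20.

0.20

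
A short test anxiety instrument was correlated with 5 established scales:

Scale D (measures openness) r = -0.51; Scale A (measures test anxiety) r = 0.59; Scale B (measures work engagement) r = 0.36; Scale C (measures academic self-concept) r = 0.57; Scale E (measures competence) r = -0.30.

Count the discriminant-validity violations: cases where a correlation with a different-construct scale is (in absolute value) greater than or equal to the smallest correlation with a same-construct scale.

Convergent (same construct = test anxiety): Scale A.
Smallest convergent = 0.59. Discriminant |r|: 0.51, 0.36, 0.57, 0.30; count ≥ 0.59 → 0.

0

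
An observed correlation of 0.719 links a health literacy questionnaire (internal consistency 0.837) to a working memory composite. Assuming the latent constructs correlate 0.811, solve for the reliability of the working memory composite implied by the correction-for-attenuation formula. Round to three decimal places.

0.939

r_true = r_obs / √(r_xx · r_yy) ⇒ 0.811 = 0.719 / √(0.837 · r_yy).
√(0.837 · r_yy) = 0.719 / 0.811 = 0.8866; 0.837 · r_yy = 0.7861; r_yy = 0.7861 / 0.837 ≈ 0.939.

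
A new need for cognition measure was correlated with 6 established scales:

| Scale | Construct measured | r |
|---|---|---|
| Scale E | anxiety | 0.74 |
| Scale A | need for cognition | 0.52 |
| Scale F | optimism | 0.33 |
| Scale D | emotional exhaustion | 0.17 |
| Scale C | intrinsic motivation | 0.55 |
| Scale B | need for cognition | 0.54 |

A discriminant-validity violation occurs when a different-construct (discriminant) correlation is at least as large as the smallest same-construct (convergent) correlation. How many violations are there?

2

Convergent (same construct = need for cognition): Scale A, Scale B.
Smallest convergent = 0.52. Discriminant values: 0.74, 0.33, 0.17, 0.55; count ≥ 0.52 → 2.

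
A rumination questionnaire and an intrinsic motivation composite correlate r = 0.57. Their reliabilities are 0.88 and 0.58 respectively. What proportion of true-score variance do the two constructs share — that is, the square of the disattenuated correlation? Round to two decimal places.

0.64

Disattenuated r = 0.57 / √(0.88 × 0.58) = 0.57 / 0.7144 = 0.7979.
Shared true-score variance = 0.7979² = 0.6366 ≈ 0.64.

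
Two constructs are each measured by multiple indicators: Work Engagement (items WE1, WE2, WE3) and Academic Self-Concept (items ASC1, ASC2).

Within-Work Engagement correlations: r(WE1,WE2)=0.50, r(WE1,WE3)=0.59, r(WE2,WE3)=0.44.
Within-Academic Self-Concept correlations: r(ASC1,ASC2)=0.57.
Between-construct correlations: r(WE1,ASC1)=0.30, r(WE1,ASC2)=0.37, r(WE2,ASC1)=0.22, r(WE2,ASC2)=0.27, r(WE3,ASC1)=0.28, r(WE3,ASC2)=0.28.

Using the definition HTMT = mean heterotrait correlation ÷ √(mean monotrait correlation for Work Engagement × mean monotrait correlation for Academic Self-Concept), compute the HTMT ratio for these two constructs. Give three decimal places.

0.532

Mean between = 1.72/6 = 0.2867.
Mean within-WE = 1.53/3 = 0.5100; mean within-ASC = 0.57/1 = 0.5700.
Geometric mean = √(0.5100 × 0.5700) = 0.5392.
HTMT = 0.2867 / 0.5392 = 0.532.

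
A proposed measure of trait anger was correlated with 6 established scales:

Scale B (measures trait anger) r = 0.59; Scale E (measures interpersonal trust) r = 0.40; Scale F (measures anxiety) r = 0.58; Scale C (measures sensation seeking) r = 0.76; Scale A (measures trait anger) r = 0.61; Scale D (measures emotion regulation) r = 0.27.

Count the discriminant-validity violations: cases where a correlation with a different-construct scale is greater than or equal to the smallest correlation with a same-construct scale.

Convergent (same construct = trait anger): Scale B, Scale A.
Smallest convergent = 0.59. Discriminant values: 0.40, 0.58, 0.76, 0.27; count ≥ 0.59 → 1.

1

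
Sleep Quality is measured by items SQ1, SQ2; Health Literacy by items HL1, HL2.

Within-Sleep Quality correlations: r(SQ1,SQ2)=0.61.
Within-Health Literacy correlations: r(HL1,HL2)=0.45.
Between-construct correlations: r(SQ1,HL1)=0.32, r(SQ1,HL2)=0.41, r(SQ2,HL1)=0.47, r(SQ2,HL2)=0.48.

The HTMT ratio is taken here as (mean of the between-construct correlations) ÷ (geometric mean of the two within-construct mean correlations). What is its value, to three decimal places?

0.802

Mean between = 1.68/4 = 0.4200.
Mean within-SQ = 0.61/1 = 0.6100; mean within-HL = 0.45/1 = 0.4500.
Geometric mean = √(0.6100 × 0.4500) = 0.5239.
HTMT = 0.4200 / 0.5239 = 0.802.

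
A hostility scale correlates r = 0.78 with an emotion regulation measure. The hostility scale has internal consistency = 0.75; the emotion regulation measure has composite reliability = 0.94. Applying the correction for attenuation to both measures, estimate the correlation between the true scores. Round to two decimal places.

0.93

r_true = r_obs / √(r_xx · r_yy) = 0.78 / √(0.75 × 0.94) = 0.78 / √0.7050 = 0.78 / 0.8396 ≈ 0.93.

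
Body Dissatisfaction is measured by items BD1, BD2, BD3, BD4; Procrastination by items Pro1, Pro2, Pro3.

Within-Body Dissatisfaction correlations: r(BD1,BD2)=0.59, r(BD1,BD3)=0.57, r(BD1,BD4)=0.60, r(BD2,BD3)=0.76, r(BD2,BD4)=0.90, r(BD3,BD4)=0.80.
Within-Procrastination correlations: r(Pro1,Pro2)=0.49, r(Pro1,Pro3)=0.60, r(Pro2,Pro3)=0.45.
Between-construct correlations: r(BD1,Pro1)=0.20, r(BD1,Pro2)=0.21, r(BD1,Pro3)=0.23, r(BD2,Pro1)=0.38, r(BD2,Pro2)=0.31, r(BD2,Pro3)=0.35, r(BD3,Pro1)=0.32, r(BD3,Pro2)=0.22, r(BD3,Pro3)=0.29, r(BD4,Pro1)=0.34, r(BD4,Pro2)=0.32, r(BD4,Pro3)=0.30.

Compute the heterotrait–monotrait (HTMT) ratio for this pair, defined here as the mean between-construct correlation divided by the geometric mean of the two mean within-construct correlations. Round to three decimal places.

Mean between = 3.47/12 = 0.2892.
Mean within-BD = 4.22/6 = 0.7033; mean within-Pro = 1.54/3 = 0.5133.
Geometric mean = √(0.7033 × 0.5133) = 0.6008.
HTMT = 0.2892 / 0.6008 = 0.481.

0.481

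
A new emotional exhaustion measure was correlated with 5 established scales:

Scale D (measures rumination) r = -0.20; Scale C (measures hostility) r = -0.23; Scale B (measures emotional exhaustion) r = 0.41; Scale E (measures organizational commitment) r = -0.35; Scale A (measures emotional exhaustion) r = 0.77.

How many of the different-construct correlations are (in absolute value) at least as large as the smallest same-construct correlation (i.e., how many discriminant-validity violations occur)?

0

Convergent (same construct = emotional exhaustion): Scale B, Scale A.
Smallest convergent = 0.41. Discriminant |r|: 0.20, 0.23, 0.35; count ≥ 0.41 → 0.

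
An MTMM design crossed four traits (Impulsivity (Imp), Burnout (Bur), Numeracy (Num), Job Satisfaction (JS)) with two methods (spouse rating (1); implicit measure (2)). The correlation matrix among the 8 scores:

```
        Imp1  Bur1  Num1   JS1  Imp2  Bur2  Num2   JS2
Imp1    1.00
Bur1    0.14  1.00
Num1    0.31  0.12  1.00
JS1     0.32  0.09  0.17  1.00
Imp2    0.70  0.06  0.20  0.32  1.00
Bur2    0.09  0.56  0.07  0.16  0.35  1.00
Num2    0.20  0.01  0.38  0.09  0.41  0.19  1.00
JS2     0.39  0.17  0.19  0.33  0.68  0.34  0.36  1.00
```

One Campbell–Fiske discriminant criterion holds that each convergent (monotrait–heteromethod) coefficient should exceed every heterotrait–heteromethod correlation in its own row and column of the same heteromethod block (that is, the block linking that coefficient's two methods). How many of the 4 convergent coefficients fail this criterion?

Convergent coefficients and their comparison sets:
Imp (methods 1·2): 0.70 vs {0.09, 0.06, 0.20, 0.20, 0.39, 0.32} → pass.
Bur (methods 1·2): 0.56 vs {0.06, 0.09, 0.01, 0.07, 0.17, 0.16} → pass.
Num (methods 1·2): 0.38 vs {0.20, 0.20, 0.07, 0.01, 0.19, 0.09} → pass.
JS (methods 1·2): 0.33 vs {0.32, 0.39, 0.16, 0.17, 0.09, 0.19} → fail.
1 of 4 fail.

1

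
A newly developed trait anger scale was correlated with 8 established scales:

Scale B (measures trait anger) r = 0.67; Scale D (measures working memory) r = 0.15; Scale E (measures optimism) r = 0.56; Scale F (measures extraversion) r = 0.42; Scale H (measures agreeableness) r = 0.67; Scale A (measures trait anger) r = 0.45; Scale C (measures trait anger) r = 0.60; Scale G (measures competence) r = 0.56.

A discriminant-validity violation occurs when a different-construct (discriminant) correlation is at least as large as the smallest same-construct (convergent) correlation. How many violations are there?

Convergent (same construct = trait anger): Scale B, Scale A, Scale C.
Smallest convergent = 0.45. Discriminant values: 0.15, 0.56, 0.42, 0.67, 0.56; count ≥ 0.45 → 3.

3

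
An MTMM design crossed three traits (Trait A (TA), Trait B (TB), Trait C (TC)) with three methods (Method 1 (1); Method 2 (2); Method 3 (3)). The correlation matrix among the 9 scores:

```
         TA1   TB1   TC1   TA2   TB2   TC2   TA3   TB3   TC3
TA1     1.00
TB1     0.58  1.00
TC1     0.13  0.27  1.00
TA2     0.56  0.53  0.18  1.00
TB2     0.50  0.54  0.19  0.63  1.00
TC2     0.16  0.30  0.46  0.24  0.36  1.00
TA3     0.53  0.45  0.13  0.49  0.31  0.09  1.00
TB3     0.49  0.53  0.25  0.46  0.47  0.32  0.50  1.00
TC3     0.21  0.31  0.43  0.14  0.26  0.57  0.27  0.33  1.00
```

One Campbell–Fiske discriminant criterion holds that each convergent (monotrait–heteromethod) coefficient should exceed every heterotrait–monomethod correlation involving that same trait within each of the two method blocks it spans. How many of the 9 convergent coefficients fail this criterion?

6

Each convergent coefficient versus the relevant comparison correlations:
TA (methods 1·2): 0.56 vs {0.58, 0.63, 0.13, 0.24} → fail.
TA (methods 1·3): 0.53 vs {0.58, 0.50, 0.13, 0.27} → fail.
TA (methods 2·3): 0.49 vs {0.63, 0.50, 0.24, 0.27} → fail.
TB (methods 1·2): 0.54 vs {0.58, 0.63, 0.27, 0.36} → fail.
TB (methods 1·3): 0.53 vs {0.58, 0.50, 0.27, 0.33} → fail.
TB (methods 2·3): 0.47 vs {0.63, 0.50, 0.36, 0.33} → fail.
TC (methods 1·2): 0.46 vs {0.13, 0.24, 0.27, 0.36} → pass.
TC (methods 1·3): 0.43 vs {0.13, 0.27, 0.27, 0.33} → pass.
TC (methods 2·3): 0.57 vs {0.24, 0.27, 0.36, 0.33} → pass.
6 of 9 fail.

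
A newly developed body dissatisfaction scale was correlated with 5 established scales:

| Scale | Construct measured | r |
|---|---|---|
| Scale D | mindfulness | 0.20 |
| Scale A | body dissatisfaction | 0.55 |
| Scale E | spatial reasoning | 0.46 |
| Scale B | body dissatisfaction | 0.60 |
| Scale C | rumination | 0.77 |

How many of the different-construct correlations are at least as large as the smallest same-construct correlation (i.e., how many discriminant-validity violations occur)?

Convergent (same construct = body dissatisfaction): Scale A, Scale B.
Smallest convergent = 0.55. Discriminant values: 0.20, 0.46, 0.77; count ≥ 0.55 → 1.

1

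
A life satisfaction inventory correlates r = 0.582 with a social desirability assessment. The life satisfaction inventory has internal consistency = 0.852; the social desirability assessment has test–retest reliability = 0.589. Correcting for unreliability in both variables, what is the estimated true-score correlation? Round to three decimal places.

r_true = r_obs / √(r_xx · r_yy) = 0.582 / √(0.852 × 0.589) = 0.582 / √0.501828 = 0.582 / 0.7084 ≈ 0.822.

0.822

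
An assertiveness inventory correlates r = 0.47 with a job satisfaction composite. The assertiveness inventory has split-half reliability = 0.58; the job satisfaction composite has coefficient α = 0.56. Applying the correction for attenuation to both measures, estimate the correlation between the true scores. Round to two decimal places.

0.82

r_true = r_obs / √(r_xx · r_yy) = 0.47 / √(0.58 × 0.56) = 0.47 / √0.3248 = 0.47 / 0.5699 ≈ 0.82.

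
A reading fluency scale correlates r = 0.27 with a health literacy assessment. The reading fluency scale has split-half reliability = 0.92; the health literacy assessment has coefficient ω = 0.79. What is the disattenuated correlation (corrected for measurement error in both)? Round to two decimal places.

0.32

r_true = r_obs / √(r_xx · r_yy) = 0.27 / √(0.92 × 0.79) = 0.27 / √0.7268 = 0.27 / 0.8525 ≈ 0.32.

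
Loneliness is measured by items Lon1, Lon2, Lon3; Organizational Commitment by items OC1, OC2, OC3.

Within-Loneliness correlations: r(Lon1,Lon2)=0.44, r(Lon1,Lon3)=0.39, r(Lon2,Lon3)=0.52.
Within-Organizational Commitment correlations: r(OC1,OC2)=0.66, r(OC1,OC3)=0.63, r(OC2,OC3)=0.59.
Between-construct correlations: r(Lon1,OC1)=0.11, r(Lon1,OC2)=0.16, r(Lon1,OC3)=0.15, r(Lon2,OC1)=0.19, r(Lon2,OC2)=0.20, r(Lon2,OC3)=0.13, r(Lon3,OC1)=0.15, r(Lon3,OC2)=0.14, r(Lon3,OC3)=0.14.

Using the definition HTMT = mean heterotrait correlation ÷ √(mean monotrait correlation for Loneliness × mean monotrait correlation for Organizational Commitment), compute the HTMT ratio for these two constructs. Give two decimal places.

Mean heterotrait r = 1.37/9 = 0.1522.
Mean within-Lon = 1.35/3 = 0.4500; mean within-OC = 1.88/3 = 0.6267.
Geometric mean = √(0.4500 × 0.6267) = 0.5311.
HTMT = 0.1522 / 0.5311 = 0.29.

0.29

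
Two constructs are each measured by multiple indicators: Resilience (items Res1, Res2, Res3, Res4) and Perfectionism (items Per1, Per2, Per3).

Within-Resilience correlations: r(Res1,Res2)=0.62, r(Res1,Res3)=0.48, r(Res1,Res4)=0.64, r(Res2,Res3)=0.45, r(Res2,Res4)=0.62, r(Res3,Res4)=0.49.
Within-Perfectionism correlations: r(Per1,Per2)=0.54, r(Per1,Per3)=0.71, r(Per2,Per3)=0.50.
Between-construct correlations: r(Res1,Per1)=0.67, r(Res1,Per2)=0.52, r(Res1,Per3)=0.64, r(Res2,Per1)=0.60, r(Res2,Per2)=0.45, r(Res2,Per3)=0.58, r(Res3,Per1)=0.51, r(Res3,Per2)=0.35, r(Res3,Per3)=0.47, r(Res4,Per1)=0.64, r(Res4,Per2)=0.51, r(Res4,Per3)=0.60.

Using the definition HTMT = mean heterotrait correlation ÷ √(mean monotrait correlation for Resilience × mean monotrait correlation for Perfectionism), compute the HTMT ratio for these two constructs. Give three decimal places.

Between-construct mean = 6.54/12 = 0.5450.
Mean within-Res = 3.30/6 = 0.5500; mean within-Per = 1.75/3 = 0.5833.
Geometric mean = √(0.5500 × 0.5833) = 0.5664.
HTMT = 0.5450 / 0.5664 = 0.962.

0.962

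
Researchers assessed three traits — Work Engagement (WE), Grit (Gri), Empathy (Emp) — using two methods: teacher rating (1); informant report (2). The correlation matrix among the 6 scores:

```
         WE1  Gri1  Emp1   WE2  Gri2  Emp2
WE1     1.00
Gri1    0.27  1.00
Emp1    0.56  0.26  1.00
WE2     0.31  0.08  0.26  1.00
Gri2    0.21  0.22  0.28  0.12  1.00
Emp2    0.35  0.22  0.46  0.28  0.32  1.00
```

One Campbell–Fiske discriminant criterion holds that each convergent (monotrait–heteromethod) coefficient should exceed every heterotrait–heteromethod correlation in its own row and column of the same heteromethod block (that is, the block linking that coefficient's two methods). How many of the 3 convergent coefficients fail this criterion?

2

Convergent coefficients and their comparison sets:
WE (methods 1·2): 0.31 vs {0.21, 0.08, 0.35, 0.26} → fail.
Gri (methods 1·2): 0.22 vs {0.08, 0.21, 0.22, 0.28} → fail.
Emp (methods 1·2): 0.46 vs {0.26, 0.35, 0.28, 0.22} → pass.
2 of 3 fail.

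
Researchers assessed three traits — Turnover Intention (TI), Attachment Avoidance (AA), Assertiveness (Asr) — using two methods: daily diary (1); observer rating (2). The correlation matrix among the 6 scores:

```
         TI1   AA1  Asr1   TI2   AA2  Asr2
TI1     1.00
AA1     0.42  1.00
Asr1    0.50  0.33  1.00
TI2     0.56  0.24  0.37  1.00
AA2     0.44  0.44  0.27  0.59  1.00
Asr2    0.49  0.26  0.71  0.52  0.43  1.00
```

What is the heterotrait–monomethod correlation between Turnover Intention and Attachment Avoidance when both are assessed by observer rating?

0.59

Different traits, same method: r(TI2, AA2) = 0.59.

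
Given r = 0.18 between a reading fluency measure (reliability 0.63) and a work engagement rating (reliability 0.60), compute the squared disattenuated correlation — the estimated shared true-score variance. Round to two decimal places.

Disattenuated r = 0.18 / √(0.63 × 0.60) = 0.18 / 0.6148 = 0.2928.
Shared true-score variance = 0.2928² = 0.0857 ≈ 0.09.

0.09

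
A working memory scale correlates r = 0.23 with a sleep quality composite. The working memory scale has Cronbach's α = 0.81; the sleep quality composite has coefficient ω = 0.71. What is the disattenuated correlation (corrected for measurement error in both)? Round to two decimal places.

0.30

r_true = r_obs / √(r_xx · r_yy) = 0.23 / √(0.81 × 0.71) = 0.23 / √0.5751 = 0.23 / 0.7584 ≈ 0.30.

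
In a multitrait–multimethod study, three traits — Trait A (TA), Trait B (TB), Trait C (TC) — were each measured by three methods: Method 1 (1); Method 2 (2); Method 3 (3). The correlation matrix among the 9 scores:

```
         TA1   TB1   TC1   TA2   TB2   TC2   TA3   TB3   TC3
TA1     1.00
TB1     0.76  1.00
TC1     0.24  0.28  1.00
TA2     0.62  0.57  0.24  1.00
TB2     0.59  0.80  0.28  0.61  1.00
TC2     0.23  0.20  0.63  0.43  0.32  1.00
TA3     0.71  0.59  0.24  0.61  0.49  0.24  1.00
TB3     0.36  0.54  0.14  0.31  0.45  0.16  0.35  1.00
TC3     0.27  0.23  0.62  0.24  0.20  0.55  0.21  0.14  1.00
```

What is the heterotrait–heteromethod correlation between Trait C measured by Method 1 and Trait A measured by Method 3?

Different traits and methods: r(TC1, TA3) = 0.24.

0.24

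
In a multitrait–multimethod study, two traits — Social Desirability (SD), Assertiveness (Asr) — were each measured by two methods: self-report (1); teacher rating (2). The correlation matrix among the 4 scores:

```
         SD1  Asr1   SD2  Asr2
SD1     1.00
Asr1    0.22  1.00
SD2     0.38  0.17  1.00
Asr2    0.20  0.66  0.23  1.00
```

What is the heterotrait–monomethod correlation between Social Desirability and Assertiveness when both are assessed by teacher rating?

Different traits, same method: r(SD2, Asr2) = 0.23.

0.23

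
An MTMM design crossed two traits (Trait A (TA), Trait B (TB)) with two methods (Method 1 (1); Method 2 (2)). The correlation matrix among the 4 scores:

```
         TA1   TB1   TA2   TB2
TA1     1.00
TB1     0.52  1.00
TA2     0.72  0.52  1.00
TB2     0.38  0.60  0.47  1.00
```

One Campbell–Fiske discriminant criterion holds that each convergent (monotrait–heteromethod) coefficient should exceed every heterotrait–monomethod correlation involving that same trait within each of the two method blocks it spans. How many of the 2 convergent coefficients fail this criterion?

Checking each validity diagonal entry against its comparison values:
TA (methods 1·2): 0.72 vs {0.52, 0.47} → pass.
TB (methods 1·2): 0.60 vs {0.52, 0.47} → pass.
0 of 2 fail.

0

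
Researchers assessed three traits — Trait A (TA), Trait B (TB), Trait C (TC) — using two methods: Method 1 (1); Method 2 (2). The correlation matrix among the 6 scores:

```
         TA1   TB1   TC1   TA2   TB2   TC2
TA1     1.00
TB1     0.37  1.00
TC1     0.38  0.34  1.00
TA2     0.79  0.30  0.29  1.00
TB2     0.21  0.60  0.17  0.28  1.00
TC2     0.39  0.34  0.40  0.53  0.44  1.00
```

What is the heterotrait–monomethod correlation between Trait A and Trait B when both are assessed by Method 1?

Different traits, same method: r(TA1, TB1) = 0.37.

0.37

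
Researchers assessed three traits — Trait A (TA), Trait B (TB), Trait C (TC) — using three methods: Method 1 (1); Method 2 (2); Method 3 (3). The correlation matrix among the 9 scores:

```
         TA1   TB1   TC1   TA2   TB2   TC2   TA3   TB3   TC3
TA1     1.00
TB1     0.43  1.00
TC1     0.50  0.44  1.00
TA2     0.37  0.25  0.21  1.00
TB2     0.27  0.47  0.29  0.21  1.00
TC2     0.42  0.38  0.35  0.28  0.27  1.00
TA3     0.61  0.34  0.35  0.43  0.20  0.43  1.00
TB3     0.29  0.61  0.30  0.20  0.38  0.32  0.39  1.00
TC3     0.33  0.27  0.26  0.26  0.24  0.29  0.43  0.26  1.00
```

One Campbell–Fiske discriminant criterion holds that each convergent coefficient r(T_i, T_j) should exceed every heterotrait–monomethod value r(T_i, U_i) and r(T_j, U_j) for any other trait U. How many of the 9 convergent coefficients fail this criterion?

6

Checking each validity diagonal entry against its comparison values:
TA (methods 1·2): 0.37 vs {0.43, 0.21, 0.50, 0.28} → fail.
TA (methods 1·3): 0.61 vs {0.43, 0.39, 0.50, 0.43} → pass.
TA (methods 2·3): 0.43 vs {0.21, 0.39, 0.28, 0.43} → fail.
TB (methods 1·2): 0.47 vs {0.43, 0.21, 0.44, 0.27} → pass.
TB (methods 1·3): 0.61 vs {0.43, 0.39, 0.44, 0.26} → pass.
TB (methods 2·3): 0.38 vs {0.21, 0.39, 0.27, 0.26} → fail.
TC (methods 1·2): 0.35 vs {0.50, 0.28, 0.44, 0.27} → fail.
TC (methods 1·3): 0.26 vs {0.50, 0.43, 0.44, 0.26} → fail.
TC (methods 2·3): 0.29 vs {0.28, 0.43, 0.27, 0.26} → fail.
6 of 9 fail.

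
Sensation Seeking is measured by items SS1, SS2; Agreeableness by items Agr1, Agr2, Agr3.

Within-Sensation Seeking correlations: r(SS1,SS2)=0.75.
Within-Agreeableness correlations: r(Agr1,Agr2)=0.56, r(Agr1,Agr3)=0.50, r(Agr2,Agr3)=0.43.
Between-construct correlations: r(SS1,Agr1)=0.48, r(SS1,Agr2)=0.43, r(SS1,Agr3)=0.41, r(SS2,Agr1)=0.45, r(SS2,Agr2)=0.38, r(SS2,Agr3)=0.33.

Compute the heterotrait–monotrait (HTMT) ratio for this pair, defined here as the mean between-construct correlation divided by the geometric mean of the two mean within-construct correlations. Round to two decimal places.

Mean heterotrait r = 2.48/6 = 0.4133.
Mean within-SS = 0.75/1 = 0.7500; mean within-Agr = 1.49/3 = 0.4967.
Geometric mean = √(0.7500 × 0.4967) = 0.6103.
HTMT = 0.4133 / 0.6103 = 0.68.

0.68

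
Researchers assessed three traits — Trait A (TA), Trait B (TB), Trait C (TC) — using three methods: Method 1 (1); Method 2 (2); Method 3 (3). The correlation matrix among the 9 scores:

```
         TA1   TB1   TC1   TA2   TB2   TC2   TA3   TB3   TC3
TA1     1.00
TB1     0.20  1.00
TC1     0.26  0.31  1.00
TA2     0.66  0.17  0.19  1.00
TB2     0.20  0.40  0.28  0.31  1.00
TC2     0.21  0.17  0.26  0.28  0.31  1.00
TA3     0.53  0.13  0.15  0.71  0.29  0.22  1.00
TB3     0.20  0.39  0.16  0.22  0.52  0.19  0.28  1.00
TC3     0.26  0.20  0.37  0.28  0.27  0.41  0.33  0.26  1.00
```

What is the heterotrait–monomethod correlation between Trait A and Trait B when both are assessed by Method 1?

Different traits, same method: r(TA1, TB1) = 0.20.

0.20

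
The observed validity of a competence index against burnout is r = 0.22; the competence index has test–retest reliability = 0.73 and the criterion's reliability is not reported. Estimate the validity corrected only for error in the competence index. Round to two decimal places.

0.26

Single correction: r_c = r_obs / √r_xx = 0.22 / √0.73 = 0.22 / 0.8544 ≈ 0.26.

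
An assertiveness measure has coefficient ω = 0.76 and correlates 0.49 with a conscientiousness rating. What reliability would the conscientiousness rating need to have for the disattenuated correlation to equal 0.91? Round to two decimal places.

0.38

r_true = r_obs / √(r_xx · r_yy) ⇒ 0.91 = 0.49 / √(0.76 · r_yy).
√(0.76 · r_yy) = 0.49 / 0.91 = 0.5385; 0.76 · r_yy = 0.2900; r_yy = 0.2900 / 0.76 ≈ 0.38.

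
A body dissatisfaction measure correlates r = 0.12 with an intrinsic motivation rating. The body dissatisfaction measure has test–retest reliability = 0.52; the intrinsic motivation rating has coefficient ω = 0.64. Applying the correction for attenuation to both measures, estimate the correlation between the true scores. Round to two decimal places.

r_true = r_obs / √(r_xx · r_yy) = 0.12 / √(0.52 × 0.64) = 0.12 / √0.3328 = 0.12 / 0.5769 ≈ 0.21.

0.21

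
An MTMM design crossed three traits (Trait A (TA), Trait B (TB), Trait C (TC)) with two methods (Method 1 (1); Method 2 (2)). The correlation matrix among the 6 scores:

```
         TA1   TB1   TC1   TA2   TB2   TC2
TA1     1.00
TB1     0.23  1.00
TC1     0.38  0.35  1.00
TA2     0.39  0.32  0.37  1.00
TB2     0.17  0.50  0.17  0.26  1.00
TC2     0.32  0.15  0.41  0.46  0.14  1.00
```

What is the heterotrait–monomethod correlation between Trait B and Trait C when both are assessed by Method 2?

Different traits, same method: r(TB2, TC2) = 0.14.

0.14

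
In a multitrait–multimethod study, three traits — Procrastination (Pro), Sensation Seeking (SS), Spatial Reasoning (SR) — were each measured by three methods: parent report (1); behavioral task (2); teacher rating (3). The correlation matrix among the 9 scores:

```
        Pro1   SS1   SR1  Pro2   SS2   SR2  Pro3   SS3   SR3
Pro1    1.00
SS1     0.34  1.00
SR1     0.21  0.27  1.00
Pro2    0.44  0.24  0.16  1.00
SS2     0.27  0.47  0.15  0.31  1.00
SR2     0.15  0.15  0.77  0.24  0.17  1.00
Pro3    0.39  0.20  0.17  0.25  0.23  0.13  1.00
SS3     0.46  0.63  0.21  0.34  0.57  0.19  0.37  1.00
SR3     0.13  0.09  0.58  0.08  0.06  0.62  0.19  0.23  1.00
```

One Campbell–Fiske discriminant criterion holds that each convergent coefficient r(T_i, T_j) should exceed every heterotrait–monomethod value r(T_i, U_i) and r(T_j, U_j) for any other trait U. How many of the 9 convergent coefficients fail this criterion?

Checking each validity diagonal entry against its comparison values:
Pro (methods 1·2): 0.44 vs {0.34, 0.31, 0.21, 0.24} → pass.
Pro (methods 1·3): 0.39 vs {0.34, 0.37, 0.21, 0.19} → pass.
Pro (methods 2·3): 0.25 vs {0.31, 0.37, 0.24, 0.19} → fail.
SS (methods 1·2): 0.47 vs {0.34, 0.31, 0.27, 0.17} → pass.
SS (methods 1·3): 0.63 vs {0.34, 0.37, 0.27, 0.23} → pass.
SS (methods 2·3): 0.57 vs {0.31, 0.37, 0.17, 0.23} → pass.
SR (methods 1·2): 0.77 vs {0.21, 0.24, 0.27, 0.17} → pass.
SR (methods 1·3): 0.58 vs {0.21, 0.19, 0.27, 0.23} → pass.
SR (methods 2·3): 0.62 vs {0.24, 0.19, 0.17, 0.23} → pass.
1 of 9 fail.

1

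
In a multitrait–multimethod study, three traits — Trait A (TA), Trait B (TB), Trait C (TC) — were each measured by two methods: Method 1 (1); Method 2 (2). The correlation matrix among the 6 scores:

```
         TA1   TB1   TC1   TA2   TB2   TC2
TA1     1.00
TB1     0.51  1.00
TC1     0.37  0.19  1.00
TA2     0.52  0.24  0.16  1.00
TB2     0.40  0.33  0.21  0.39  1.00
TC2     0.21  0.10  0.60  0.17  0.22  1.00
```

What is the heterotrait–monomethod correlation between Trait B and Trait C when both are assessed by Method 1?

0.19

Different traits, same method: r(TB1, TC1) = 0.19.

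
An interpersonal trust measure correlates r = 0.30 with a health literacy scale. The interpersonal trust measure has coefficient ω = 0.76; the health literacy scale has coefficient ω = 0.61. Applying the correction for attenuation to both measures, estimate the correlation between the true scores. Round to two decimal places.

r_true = r_obs / √(r_xx · r_yy) = 0.30 / √(0.76 × 0.61) = 0.30 / √0.4636 = 0.30 / 0.6809 ≈ 0.44.

0.44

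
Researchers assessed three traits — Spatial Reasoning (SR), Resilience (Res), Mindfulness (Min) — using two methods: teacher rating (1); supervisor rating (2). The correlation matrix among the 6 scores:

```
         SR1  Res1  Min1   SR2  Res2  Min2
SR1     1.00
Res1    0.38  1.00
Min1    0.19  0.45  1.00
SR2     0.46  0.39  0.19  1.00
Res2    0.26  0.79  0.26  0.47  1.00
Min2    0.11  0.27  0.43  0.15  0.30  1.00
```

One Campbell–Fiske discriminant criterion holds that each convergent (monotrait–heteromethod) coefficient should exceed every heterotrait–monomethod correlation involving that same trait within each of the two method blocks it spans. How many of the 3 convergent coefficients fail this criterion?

2

Checking each validity diagonal entry against its comparison values:
SR (methods 1·2): 0.46 vs {0.38, 0.47, 0.19, 0.15} → fail.
Res (methods 1·2): 0.79 vs {0.38, 0.47, 0.45, 0.30} → pass.
Min (methods 1·2): 0.43 vs {0.19, 0.15, 0.45, 0.30} → fail.
2 of 3 fail.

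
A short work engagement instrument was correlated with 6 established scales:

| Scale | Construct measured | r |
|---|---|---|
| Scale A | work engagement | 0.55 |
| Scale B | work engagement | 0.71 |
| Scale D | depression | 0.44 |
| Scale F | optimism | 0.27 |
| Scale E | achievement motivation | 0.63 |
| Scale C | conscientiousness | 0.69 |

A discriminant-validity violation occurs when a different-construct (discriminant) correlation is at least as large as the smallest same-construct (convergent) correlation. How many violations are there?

Convergent (same construct = work engagement): Scale A, Scale B.
Smallest convergent = 0.55. Discriminant values: 0.44, 0.27, 0.63, 0.69; count ≥ 0.55 → 2.

2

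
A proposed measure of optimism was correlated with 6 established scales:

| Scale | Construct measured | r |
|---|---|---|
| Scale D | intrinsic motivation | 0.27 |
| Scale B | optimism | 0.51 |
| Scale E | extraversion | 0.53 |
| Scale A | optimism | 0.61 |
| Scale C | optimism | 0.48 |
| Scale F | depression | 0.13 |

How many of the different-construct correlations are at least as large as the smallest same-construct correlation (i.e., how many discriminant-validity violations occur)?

Convergent (same construct = optimism): Scale B, Scale A, Scale C.
Smallest convergent = 0.48. Discriminant values: 0.27, 0.53, 0.13; count ≥ 0.48 → 1.

1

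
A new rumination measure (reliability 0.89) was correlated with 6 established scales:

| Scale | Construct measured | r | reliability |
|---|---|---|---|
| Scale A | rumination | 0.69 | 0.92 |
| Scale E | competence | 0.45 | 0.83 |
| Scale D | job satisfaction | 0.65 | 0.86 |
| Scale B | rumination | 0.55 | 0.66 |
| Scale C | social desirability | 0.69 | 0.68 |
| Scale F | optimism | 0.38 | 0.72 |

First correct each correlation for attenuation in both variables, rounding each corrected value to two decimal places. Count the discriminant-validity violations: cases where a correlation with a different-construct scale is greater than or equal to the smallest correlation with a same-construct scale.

Disattenuated r (r / √(r_scale · r_new)):
  Scale A (conv): 0.69 / √(0.92·0.89) = 0.76
  Scale E (disc): 0.45 / √(0.83·0.89) = 0.52
  Scale D (disc): 0.65 / √(0.86·0.89) = 0.74
  Scale B (conv): 0.55 / √(0.66·0.89) = 0.72
  Scale C (disc): 0.69 / √(0.68·0.89) = 0.89
  Scale F (disc): 0.38 / √(0.72·0.89) = 0.47
Smallest convergent = 0.72. Discriminant values: 0.52, 0.74, 0.89, 0.47; count ≥ 0.72 → 2.

2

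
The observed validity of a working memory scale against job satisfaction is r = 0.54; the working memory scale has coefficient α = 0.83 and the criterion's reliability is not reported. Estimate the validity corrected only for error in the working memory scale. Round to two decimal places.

Single correction: r_c = r_obs / √r_xx = 0.54 / √0.83 = 0.54 / 0.9110 ≈ 0.59.

0.59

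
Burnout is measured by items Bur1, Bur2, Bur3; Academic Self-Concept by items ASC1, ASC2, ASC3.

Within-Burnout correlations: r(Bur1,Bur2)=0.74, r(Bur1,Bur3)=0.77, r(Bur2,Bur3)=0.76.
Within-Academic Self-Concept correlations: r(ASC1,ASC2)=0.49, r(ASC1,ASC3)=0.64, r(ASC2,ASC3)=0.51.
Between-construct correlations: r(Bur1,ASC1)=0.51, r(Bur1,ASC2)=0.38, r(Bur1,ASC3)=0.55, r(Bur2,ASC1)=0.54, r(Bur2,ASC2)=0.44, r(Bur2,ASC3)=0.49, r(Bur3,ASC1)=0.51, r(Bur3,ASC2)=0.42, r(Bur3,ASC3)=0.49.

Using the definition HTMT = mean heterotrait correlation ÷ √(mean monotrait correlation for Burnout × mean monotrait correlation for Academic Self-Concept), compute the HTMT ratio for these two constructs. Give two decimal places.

0.75

Mean between = 4.33/9 = 0.4811.
Mean within-Bur = 2.27/3 = 0.7567; mean within-ASC = 1.64/3 = 0.5467.
Geometric mean = √(0.7567 × 0.5467) = 0.6432.
HTMT = 0.4811 / 0.6432 = 0.75.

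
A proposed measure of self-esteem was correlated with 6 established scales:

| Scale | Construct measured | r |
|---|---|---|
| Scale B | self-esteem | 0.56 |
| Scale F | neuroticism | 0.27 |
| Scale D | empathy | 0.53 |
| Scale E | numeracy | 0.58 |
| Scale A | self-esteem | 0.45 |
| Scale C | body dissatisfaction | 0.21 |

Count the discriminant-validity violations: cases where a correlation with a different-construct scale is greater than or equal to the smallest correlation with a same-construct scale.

Convergent (same construct = self-esteem): Scale B, Scale A.
Smallest convergent = 0.45. Discriminant values: 0.27, 0.53, 0.58, 0.21; count ≥ 0.45 → 2.

2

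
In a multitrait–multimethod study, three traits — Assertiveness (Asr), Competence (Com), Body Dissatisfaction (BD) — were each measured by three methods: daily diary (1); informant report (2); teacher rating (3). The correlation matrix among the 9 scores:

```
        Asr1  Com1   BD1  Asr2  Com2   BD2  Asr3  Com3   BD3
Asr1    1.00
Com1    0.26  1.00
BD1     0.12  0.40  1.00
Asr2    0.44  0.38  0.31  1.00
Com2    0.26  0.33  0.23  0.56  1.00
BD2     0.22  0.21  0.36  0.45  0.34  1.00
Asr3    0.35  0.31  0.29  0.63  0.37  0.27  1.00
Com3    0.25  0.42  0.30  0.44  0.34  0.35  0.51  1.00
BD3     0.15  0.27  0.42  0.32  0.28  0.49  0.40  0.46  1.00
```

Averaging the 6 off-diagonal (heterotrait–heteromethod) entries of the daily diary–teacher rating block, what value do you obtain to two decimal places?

0.26

HTHM values (method 1 × method 3): 0.25, 0.15, 0.31, 0.27, 0.29, 0.30; mean = 1.57/6 = 0.26.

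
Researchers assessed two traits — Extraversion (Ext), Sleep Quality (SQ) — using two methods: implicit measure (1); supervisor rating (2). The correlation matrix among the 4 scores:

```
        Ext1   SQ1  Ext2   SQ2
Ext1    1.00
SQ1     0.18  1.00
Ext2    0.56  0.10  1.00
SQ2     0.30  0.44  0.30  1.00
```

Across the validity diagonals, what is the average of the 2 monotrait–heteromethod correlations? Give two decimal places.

Convergent values: 0.56, 0.44; mean = 1.00/2 = 0.50.

0.50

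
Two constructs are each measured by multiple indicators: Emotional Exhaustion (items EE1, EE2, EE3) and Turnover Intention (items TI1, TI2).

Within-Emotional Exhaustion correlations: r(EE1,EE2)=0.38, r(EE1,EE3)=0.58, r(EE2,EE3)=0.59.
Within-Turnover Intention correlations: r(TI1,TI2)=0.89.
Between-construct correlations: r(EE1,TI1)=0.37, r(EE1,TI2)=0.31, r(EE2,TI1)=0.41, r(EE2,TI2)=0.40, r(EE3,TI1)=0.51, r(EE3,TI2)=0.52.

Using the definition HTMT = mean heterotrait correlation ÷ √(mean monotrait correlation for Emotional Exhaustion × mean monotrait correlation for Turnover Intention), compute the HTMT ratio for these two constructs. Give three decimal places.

Mean heterotrait r = 2.52/6 = 0.4200.
Mean within-EE = 1.55/3 = 0.5167; mean within-TI = 0.89/1 = 0.8900.
Geometric mean = √(0.5167 × 0.8900) = 0.6781.
HTMT = 0.4200 / 0.6781 = 0.619.

0.619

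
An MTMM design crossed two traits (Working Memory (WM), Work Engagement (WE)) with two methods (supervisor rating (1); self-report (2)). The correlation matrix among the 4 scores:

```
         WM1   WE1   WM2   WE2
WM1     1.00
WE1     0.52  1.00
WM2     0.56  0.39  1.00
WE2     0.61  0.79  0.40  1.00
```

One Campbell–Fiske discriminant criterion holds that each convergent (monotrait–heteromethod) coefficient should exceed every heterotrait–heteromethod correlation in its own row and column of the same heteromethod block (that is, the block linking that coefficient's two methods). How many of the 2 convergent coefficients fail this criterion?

Checking each validity diagonal entry against its comparison values:
WM (methods 1·2): 0.56 vs {0.61, 0.39} → fail.
WE (methods 1·2): 0.79 vs {0.39, 0.61} → pass.
1 of 2 fail.

1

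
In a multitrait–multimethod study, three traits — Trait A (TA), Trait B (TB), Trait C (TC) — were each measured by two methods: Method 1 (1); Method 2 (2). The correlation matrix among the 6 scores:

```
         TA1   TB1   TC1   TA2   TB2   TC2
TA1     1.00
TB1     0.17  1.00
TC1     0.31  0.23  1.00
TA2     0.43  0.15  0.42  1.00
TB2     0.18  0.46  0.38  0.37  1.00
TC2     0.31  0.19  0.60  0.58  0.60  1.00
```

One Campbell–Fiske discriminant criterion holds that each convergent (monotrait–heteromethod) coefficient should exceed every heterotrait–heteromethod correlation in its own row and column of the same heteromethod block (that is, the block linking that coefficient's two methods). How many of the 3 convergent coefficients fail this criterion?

0

Checking each validity diagonal entry against its comparison values:
TA (methods 1·2): 0.43 vs {0.18, 0.15, 0.31, 0.42} → pass.
TB (methods 1·2): 0.46 vs {0.15, 0.18, 0.19, 0.38} → pass.
TC (methods 1·2): 0.60 vs {0.42, 0.31, 0.38, 0.19} → pass.
0 of 3 fail.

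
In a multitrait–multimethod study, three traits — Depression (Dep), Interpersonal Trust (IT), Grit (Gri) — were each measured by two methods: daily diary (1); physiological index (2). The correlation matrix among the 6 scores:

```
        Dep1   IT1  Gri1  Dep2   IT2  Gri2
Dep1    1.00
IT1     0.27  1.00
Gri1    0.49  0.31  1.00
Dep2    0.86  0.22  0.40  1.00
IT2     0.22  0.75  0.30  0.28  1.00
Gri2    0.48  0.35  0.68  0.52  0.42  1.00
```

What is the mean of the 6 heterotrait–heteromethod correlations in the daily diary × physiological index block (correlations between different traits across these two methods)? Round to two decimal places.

0.33

HTHM values (method 1 × method 2): 0.22, 0.48, 0.22, 0.35, 0.40, 0.30; mean = 1.97/6 = 0.33.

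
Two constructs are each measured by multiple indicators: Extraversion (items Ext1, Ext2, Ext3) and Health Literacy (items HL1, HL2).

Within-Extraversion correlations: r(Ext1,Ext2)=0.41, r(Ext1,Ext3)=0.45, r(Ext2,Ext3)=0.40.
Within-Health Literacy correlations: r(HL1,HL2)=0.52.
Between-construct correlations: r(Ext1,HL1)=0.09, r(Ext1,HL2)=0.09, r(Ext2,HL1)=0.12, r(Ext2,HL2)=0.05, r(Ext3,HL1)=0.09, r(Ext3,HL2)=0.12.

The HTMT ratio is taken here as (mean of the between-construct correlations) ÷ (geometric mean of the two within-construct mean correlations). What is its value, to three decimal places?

0.200

Mean heterotrait r = 0.56/6 = 0.0933.
Mean within-Ext = 1.26/3 = 0.4200; mean within-HL = 0.52/1 = 0.5200.
Geometric mean = √(0.4200 × 0.5200) = 0.4673.
HTMT = 0.0933 / 0.4673 = 0.200.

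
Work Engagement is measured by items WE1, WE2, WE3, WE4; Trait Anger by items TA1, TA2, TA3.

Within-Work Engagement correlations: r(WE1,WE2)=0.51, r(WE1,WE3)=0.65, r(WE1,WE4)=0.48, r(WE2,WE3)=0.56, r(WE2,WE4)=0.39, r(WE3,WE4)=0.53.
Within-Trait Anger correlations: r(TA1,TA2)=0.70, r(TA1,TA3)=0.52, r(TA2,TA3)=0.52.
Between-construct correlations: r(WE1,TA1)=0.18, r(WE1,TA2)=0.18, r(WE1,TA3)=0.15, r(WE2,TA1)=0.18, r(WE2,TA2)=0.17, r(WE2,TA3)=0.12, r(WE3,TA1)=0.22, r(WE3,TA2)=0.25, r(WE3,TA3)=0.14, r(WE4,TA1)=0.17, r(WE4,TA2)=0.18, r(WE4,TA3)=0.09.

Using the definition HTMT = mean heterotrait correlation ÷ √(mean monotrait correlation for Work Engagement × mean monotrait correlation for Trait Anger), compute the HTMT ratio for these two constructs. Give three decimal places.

Mean heterotrait r = 2.03/12 = 0.1692.
Mean within-WE = 3.12/6 = 0.5200; mean within-TA = 1.74/3 = 0.5800.
Geometric mean = √(0.5200 × 0.5800) = 0.5492.
HTMT = 0.1692 / 0.5492 = 0.308.

0.308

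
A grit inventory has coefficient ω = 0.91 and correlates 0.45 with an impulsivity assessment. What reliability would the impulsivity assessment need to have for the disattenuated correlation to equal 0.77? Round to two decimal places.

0.38

r_true = r_obs / √(r_xx · r_yy) ⇒ 0.77 = 0.45 / √(0.91 · r_yy).
√(0.91 · r_yy) = 0.45 / 0.77 = 0.5844; 0.91 · r_yy = 0.3415; r_yy = 0.3415 / 0.91 ≈ 0.38.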